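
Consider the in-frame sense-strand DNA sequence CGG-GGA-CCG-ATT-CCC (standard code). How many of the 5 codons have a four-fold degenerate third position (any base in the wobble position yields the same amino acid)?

4

Codon 1 CGG (Arg): third position 4-fold.
Codon 2 GGA (Gly): third position 4-fold.
Codon 3 CCG (Pro): third position 4-fold.
Codon 4 ATT (Ile): third position 3-fold.
Codon 5 CCC (Pro): third position 4-fold.
Four-fold degenerate third positions: 4.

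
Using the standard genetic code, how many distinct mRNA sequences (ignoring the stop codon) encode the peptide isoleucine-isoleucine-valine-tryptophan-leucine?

216

Ile: 3 codons.
Ile: 3 codons.
Val: 4 codons.
Trp: 1 codon.
Leu: 6 codons.
3 × 3 × 4 × 1 × 6 = 216.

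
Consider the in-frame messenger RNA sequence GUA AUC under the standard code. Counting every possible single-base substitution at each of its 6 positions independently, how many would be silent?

Codon 1 (GUA, Val): 3 synonymous substitutions.
Codon 2 (AUC, Ile): 2 synonymous substitutions.
Total: 3 + 2 = 5.

5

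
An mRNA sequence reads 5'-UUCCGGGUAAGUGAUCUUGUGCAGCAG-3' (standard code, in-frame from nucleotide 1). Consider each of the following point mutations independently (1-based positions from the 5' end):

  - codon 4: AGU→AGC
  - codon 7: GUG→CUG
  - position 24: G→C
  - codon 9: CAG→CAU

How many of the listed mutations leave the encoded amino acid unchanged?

1

Codon 4: AGU (Ser) → AGC (Ser) — synonymous.
Codon 7: GUG (Val) → CUG (Leu) — missense.
Codon 8: CAG (Gln) → CAC (His) — missense.
Codon 9: CAG (Gln) → CAU (His) — missense.
Synonymous: 1 of 4.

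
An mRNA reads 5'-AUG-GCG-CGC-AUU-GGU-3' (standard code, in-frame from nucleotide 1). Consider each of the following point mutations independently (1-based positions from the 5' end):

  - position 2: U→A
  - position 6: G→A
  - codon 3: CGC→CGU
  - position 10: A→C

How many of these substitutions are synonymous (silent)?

2

Codon 1: AUG (Met) → AAG (Lys) — missense.
Codon 2: GCG (Ala) → GCA (Ala) — synonymous.
Codon 3: CGC (Arg) → CGU (Arg) — synonymous.
Codon 4: AUU (Ile) → CUU (Leu) — missense.
Synonymous: 2 of 4.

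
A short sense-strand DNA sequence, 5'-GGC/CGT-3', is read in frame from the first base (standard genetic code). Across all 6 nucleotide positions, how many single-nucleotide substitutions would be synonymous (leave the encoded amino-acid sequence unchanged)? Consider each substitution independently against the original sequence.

Codon 1 (GGC, Gly): 3 synonymous substitutions.
Codon 2 (CGT, Arg): 3 synonymous substitutions.
Total: 3 + 3 = 6.

6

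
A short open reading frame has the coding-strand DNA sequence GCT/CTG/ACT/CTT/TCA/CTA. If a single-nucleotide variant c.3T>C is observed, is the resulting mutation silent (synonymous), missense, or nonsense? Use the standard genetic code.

Position 3 falls in codon 1: GCT → Ala.
After the substitution the codon is GCC → Ala.
Both encode Ala, so the change is synonymous.

silent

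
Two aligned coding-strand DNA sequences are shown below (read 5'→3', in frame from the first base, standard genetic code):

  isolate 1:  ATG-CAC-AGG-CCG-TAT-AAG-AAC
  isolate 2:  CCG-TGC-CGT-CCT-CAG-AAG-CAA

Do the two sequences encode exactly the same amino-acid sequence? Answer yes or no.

Codon 1: ATG Met / CCG Pro — nonsynonymous.
Codon 2: CAC His / TGC Cys — nonsynonymous.
Codon 3: AGG Arg / CGT Arg — synonymous.
Codon 4: CCG Pro / CCT Pro — synonymous.
Codon 5: TAT Tyr / CAG Gln — nonsynonymous.
Codon 6: AAG Lys / AAG Lys — identical.
Codon 7: AAC Asn / CAA Gln — nonsynonymous.
Nonsynonymous differences: 4 → different protein.

no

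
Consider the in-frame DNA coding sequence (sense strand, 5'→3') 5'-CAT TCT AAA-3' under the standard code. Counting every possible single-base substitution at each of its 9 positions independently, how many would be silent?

Codon 1 (CAT, His): 1 synonymous substitution.
Codon 2 (TCT, Ser): 3 synonymous substitutions.
Codon 3 (AAA, Lys): 1 synonymous substitution.
Total: 1 + 3 + 1 = 5.

5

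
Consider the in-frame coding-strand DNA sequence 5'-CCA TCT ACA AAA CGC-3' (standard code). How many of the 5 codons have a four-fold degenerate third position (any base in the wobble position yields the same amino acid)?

Codon 1 CCA (Pro): third position 4-fold.
Codon 2 TCT (Ser): third position 4-fold.
Codon 3 ACA (Thr): third position 4-fold.
Codon 4 AAA (Lys): third position 2-fold.
Codon 5 CGC (Arg): third position 4-fold.
Four-fold degenerate third positions: 4.

4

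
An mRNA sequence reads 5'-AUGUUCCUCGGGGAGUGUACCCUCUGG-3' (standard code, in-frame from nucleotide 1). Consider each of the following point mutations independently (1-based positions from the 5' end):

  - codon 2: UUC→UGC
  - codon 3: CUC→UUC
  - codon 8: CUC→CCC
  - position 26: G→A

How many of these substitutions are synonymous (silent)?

0

Codon 2: UUC (Phe) → UGC (Cys) — missense.
Codon 3: CUC (Leu) → UUC (Phe) — missense.
Codon 8: CUC (Leu) → CCC (Pro) — missense.
Codon 9: UGG (Trp) → UAG (Stop) — nonsense.
Synonymous: 0 of 4.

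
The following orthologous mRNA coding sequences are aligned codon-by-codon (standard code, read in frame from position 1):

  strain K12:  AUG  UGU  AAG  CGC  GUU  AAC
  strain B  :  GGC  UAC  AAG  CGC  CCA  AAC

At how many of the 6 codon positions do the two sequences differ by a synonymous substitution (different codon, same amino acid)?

Codon 1: AUG Met / GGC Gly — nonsynonymous.
Codon 2: UGU Cys / UAC Tyr — nonsynonymous.
Codon 3: AAG Lys / AAG Lys — identical.
Codon 4: CGC Arg / CGC Arg — identical.
Codon 5: GUU Val / CCA Pro — nonsynonymous.
Codon 6: AAC Asn / AAC Asn — identical.
Synonymous differences: 0.

0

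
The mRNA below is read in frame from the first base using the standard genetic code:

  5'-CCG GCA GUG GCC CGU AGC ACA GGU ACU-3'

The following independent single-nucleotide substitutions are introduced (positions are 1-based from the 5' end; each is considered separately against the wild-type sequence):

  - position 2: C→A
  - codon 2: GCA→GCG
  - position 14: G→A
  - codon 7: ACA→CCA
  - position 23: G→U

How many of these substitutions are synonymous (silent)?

Codon 1: CCG (Pro) → CAG (Gln) — missense.
Codon 2: GCA (Ala) → GCG (Ala) — synonymous.
Codon 5: CGU (Arg) → CAU (His) — missense.
Codon 7: ACA (Thr) → CCA (Pro) — missense.
Codon 8: GGU (Gly) → GUU (Val) — missense.
Synonymous: 1 of 5.

1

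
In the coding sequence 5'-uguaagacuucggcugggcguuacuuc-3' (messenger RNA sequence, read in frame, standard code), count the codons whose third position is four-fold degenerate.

5

Codon 1 UGU (Cys): third position 2-fold.
Codon 2 AAG (Lys): third position 2-fold.
Codon 3 ACU (Thr): third position 4-fold.
Codon 4 UCG (Ser): third position 4-fold.
Codon 5 GCU (Ala): third position 4-fold.
Codon 6 GGG (Gly): third position 4-fold.
Codon 7 CGU (Arg): third position 4-fold.
Codon 8 UAC (Tyr): third position 2-fold.
Codon 9 UUC (Phe): third position 2-fold.
Four-fold degenerate third positions: 5.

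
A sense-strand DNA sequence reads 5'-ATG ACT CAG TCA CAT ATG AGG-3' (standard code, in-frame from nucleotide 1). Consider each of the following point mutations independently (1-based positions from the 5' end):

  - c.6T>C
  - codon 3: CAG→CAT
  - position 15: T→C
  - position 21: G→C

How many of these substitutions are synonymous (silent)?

Codon 2: ACT (Thr) → ACC (Thr) — synonymous.
Codon 3: CAG (Gln) → CAT (His) — missense.
Codon 5: CAT (His) → CAC (His) — synonymous.
Codon 7: AGG (Arg) → AGC (Ser) — missense.
Synonymous: 2 of 4.

2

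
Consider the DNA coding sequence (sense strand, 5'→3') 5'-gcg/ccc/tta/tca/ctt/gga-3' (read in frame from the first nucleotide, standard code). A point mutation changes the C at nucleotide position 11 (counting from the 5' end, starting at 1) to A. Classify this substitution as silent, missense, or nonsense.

nonsense

Position 11 falls in codon 4: TCA → Ser.
After the substitution the codon is TAA → Stop.
The new codon is a stop codon, so this is a nonsense mutation.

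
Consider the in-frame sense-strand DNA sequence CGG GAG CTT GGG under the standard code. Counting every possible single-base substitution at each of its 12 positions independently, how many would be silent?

11

Codon 1 (CGG, Arg): 4 synonymous substitutions.
Codon 2 (GAG, Glu): 1 synonymous substitution.
Codon 3 (CTT, Leu): 3 synonymous substitutions.
Codon 4 (GGG, Gly): 3 synonymous substitutions.
Total: 4 + 1 + 3 + 3 = 11.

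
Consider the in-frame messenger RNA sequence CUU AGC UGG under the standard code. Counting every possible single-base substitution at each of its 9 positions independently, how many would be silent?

Codon 1 (CUU, Leu): 3 synonymous substitutions.
Codon 2 (AGC, Ser): 1 synonymous substitution.
Codon 3 (UGG, Trp): 0 synonymous substitutions.
Total: 3 + 1 + 0 = 4.

4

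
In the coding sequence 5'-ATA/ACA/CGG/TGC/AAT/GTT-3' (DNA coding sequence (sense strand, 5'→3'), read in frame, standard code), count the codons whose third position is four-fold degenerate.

Codon 1 ATA (Ile): third position 3-fold.
Codon 2 ACA (Thr): third position 4-fold.
Codon 3 CGG (Arg): third position 4-fold.
Codon 4 TGC (Cys): third position 2-fold.
Codon 5 AAT (Asn): third position 2-fold.
Codon 6 GTT (Val): third position 4-fold.
Four-fold degenerate third positions: 3.

3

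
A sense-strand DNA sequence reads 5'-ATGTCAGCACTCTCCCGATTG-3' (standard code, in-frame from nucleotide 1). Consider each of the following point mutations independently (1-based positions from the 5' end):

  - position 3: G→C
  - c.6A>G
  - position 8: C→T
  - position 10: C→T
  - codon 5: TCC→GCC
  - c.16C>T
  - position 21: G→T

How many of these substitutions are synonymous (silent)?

1

Codon 1: ATG (Met) → ATC (Ile) — missense.
Codon 2: TCA (Ser) → TCG (Ser) — synonymous.
Codon 3: GCA (Ala) → GTA (Val) — missense.
Codon 4: CTC (Leu) → TTC (Phe) — missense.
Codon 5: TCC (Ser) → GCC (Ala) — missense.
Codon 6: CGA (Arg) → TGA (Stop) — nonsense.
Codon 7: TTG (Leu) → TTT (Phe) — missense.
Synonymous: 1 of 7.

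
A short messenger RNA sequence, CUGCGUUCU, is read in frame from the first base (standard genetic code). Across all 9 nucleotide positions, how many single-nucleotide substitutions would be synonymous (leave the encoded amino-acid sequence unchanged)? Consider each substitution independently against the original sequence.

10

Codon 1 (CUG, Leu): 4 synonymous substitutions.
Codon 2 (CGU, Arg): 3 synonymous substitutions.
Codon 3 (UCU, Ser): 3 synonymous substitutions.
Total: 4 + 3 + 3 = 10.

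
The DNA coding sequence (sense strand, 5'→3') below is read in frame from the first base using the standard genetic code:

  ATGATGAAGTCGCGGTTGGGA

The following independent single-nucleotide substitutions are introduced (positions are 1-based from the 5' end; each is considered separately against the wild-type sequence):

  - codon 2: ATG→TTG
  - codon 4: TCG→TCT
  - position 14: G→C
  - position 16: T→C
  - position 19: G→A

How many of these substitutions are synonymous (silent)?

Codon 2: ATG (Met) → TTG (Leu) — missense.
Codon 4: TCG (Ser) → TCT (Ser) — synonymous.
Codon 5: CGG (Arg) → CCG (Pro) — missense.
Codon 6: TTG (Leu) → CTG (Leu) — synonymous.
Codon 7: GGA (Gly) → AGA (Arg) — missense.
Synonymous: 2 of 5.

2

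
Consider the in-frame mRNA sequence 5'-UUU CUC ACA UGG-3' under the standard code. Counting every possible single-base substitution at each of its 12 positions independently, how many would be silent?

Codon 1 (UUU, Phe): 1 synonymous substitution.
Codon 2 (CUC, Leu): 3 synonymous substitutions.
Codon 3 (ACA, Thr): 3 synonymous substitutions.
Codon 4 (UGG, Trp): 0 synonymous substitutions.
Total: 1 + 3 + 3 + 0 = 7.

7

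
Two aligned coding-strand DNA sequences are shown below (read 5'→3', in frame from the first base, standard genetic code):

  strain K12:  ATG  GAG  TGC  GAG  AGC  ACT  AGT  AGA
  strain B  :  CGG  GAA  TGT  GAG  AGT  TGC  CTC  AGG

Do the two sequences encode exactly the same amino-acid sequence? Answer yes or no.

Codon 1: ATG Met / CGG Arg — nonsynonymous.
Codon 2: GAG Glu / GAA Glu — synonymous.
Codon 3: TGC Cys / TGT Cys — synonymous.
Codon 4: GAG Glu / GAG Glu — identical.
Codon 5: AGC Ser / AGT Ser — synonymous.
Codon 6: ACT Thr / TGC Cys — nonsynonymous.
Codon 7: AGT Ser / CTC Leu — nonsynonymous.
Codon 8: AGA Arg / AGG Arg — synonymous.
Nonsynonymous differences: 3 → different protein.

no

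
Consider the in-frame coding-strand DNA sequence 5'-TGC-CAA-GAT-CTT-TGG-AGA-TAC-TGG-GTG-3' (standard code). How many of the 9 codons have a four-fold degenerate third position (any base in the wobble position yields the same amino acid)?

Codon 1 TGC (Cys): third position 2-fold.
Codon 2 CAA (Gln): third position 2-fold.
Codon 3 GAT (Asp): third position 2-fold.
Codon 4 CTT (Leu): third position 4-fold.
Codon 5 TGG (Trp): third position 1-fold.
Codon 6 AGA (Arg): third position 2-fold.
Codon 7 TAC (Tyr): third position 2-fold.
Codon 8 TGG (Trp): third position 1-fold.
Codon 9 GTG (Val): third position 4-fold.
Four-fold degenerate third positions: 2.

2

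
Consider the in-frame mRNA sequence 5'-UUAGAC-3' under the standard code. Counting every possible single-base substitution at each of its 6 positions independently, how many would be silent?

3

Codon 1 (UUA, Leu): 2 synonymous substitutions.
Codon 2 (GAC, Asp): 1 synonymous substitution.
Total: 2 + 1 = 3.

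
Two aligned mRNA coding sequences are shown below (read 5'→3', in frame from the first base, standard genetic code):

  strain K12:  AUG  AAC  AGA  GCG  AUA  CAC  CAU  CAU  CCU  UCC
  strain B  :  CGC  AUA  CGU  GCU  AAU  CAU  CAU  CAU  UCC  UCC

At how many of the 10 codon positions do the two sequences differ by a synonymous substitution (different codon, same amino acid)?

3

Codon 1: AUG Met / CGC Arg — nonsynonymous.
Codon 2: AAC Asn / AUA Ile — nonsynonymous.
Codon 3: AGA Arg / CGU Arg — synonymous.
Codon 4: GCG Ala / GCU Ala — synonymous.
Codon 5: AUA Ile / AAU Asn — nonsynonymous.
Codon 6: CAC His / CAU His — synonymous.
Codon 7: CAU His / CAU His — identical.
Codon 8: CAU His / CAU His — identical.
Codon 9: CCU Pro / UCC Ser — nonsynonymous.
Codon 10: UCC Ser / UCC Ser — identical.
Synonymous differences: 3.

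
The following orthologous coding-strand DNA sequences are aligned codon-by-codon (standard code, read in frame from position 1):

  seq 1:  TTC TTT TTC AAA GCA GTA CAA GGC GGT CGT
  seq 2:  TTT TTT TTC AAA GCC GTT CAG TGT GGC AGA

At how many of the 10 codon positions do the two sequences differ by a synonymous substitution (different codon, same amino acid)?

6

Codon 1: TTC Phe / TTT Phe — synonymous.
Codon 2: TTT Phe / TTT Phe — identical.
Codon 3: TTC Phe / TTC Phe — identical.
Codon 4: AAA Lys / AAA Lys — identical.
Codon 5: GCA Ala / GCC Ala — synonymous.
Codon 6: GTA Val / GTT Val — synonymous.
Codon 7: CAA Gln / CAG Gln — synonymous.
Codon 8: GGC Gly / TGT Cys — nonsynonymous.
Codon 9: GGT Gly / GGC Gly — synonymous.
Codon 10: CGT Arg / AGA Arg — synonymous.
Synonymous differences: 6.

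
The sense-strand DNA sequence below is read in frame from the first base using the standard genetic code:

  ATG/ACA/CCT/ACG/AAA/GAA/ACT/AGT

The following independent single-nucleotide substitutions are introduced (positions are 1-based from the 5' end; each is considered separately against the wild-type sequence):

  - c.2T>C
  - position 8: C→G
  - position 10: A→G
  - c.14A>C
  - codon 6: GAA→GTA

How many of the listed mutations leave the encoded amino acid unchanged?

0

Codon 1: ATG (Met) → ACG (Thr) — missense.
Codon 3: CCT (Pro) → CGT (Arg) — missense.
Codon 4: ACG (Thr) → GCG (Ala) — missense.
Codon 5: AAA (Lys) → ACA (Thr) — missense.
Codon 6: GAA (Glu) → GTA (Val) — missense.
Synonymous: 0 of 5.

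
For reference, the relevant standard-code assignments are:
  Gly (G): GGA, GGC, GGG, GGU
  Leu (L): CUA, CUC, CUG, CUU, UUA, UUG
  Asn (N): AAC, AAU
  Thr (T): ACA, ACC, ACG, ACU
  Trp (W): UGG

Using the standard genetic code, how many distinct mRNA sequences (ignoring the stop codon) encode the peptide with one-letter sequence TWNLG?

192

Thr: 4 codons.
Trp: 1 codon.
Asn: 2 codons.
Leu: 6 codons.
Gly: 4 codons.
4 × 1 × 2 × 6 × 4 = 192.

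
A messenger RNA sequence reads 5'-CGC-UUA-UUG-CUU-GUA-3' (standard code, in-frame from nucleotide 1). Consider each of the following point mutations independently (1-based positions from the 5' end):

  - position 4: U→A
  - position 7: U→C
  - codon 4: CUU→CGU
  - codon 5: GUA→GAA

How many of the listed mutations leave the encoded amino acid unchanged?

1

Codon 2: UUA (Leu) → AUA (Ile) — missense.
Codon 3: UUG (Leu) → CUG (Leu) — synonymous.
Codon 4: CUU (Leu) → CGU (Arg) — missense.
Codon 5: GUA (Val) → GAA (Glu) — missense.
Synonymous: 1 of 4.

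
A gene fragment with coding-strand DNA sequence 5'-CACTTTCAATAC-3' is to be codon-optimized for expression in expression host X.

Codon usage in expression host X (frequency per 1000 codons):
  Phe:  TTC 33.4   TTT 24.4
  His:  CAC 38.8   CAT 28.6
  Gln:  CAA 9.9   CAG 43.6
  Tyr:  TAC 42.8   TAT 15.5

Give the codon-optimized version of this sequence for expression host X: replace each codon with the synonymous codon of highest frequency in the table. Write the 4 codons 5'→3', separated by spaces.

CAC TTC CAG TAC

Codon 1 (His): best is CAC at 38.8.
Codon 2 (Phe): best is TTC at 33.4.
Codon 3 (Gln): best is CAG at 43.6.
Codon 4 (Tyr): best is TAC at 42.8.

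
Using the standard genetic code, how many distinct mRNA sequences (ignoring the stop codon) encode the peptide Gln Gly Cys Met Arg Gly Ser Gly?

9216

Gln: 2 codons.
Gly: 4 codons.
Cys: 2 codons.
Met: 1 codon.
Arg: 6 codons.
Gly: 4 codons.
Ser: 6 codons.
Gly: 4 codons.
2 × 4 × 2 × 1 × 6 × 4 × 6 × 4 = 9216.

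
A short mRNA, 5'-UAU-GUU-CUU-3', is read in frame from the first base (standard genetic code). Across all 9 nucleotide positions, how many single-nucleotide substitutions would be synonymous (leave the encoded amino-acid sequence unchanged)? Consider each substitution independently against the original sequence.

7

Codon 1 (UAU, Tyr): 1 synonymous substitution.
Codon 2 (GUU, Val): 3 synonymous substitutions.
Codon 3 (CUU, Leu): 3 synonymous substitutions.
Total: 1 + 3 + 3 = 7.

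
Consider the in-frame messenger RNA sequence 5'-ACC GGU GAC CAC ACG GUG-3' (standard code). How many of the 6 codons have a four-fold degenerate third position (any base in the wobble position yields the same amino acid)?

Codon 1 ACC (Thr): third position 4-fold.
Codon 2 GGU (Gly): third position 4-fold.
Codon 3 GAC (Asp): third position 2-fold.
Codon 4 CAC (His): third position 2-fold.
Codon 5 ACG (Thr): third position 4-fold.
Codon 6 GUG (Val): third position 4-fold.
Four-fold degenerate third positions: 4.

4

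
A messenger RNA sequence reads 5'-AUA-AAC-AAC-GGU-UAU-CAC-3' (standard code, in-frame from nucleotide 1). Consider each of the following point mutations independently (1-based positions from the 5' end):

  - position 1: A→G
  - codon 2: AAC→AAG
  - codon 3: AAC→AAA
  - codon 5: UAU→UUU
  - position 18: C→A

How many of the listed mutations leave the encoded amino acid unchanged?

Codon 1: AUA (Ile) → GUA (Val) — missense.
Codon 2: AAC (Asn) → AAG (Lys) — missense.
Codon 3: AAC (Asn) → AAA (Lys) — missense.
Codon 5: UAU (Tyr) → UUU (Phe) — missense.
Codon 6: CAC (His) → CAA (Gln) — missense.
Synonymous: 0 of 5.

0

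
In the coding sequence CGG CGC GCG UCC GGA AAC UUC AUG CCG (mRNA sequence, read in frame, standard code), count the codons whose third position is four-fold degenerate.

Codon 1 CGG (Arg): third position 4-fold.
Codon 2 CGC (Arg): third position 4-fold.
Codon 3 GCG (Ala): third position 4-fold.
Codon 4 UCC (Ser): third position 4-fold.
Codon 5 GGA (Gly): third position 4-fold.
Codon 6 AAC (Asn): third position 2-fold.
Codon 7 UUC (Phe): third position 2-fold.
Codon 8 AUG (Met): third position 1-fold.
Codon 9 CCG (Pro): third position 4-fold.
Four-fold degenerate third positions: 6.

6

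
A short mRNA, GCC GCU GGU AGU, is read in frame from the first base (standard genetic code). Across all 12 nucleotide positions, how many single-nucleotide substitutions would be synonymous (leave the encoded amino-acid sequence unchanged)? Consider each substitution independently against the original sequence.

10

Codon 1 (GCC, Ala): 3 synonymous substitutions.
Codon 2 (GCU, Ala): 3 synonymous substitutions.
Codon 3 (GGU, Gly): 3 synonymous substitutions.
Codon 4 (AGU, Ser): 1 synonymous substitution.
Total: 3 + 3 + 3 + 1 = 10.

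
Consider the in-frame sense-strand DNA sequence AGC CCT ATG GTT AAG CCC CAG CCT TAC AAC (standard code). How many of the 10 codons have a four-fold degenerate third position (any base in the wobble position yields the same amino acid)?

Codon 1 AGC (Ser): third position 2-fold.
Codon 2 CCT (Pro): third position 4-fold.
Codon 3 ATG (Met): third position 1-fold.
Codon 4 GTT (Val): third position 4-fold.
Codon 5 AAG (Lys): third position 2-fold.
Codon 6 CCC (Pro): third position 4-fold.
Codon 7 CAG (Gln): third position 2-fold.
Codon 8 CCT (Pro): third position 4-fold.
Codon 9 TAC (Tyr): third position 2-fold.
Codon 10 AAC (Asn): third position 2-fold.
Four-fold degenerate third positions: 4.

4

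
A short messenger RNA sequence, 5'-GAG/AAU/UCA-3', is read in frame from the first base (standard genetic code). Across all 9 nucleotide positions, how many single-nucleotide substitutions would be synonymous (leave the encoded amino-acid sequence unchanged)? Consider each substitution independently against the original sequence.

Codon 1 (GAG, Glu): 1 synonymous substitution.
Codon 2 (AAU, Asn): 1 synonymous substitution.
Codon 3 (UCA, Ser): 3 synonymous substitutions.
Total: 1 + 1 + 3 = 5.

5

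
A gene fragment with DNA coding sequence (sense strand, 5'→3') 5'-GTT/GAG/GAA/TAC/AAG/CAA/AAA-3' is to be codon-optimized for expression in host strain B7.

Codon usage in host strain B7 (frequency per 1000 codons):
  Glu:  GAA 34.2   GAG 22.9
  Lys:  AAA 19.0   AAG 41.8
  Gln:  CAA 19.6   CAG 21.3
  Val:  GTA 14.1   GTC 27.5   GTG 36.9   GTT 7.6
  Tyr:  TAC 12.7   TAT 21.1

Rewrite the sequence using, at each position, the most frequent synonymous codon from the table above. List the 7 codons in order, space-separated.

GTG GAA GAA TAT AAG CAG AAG

Codon 1 (Val): best is GTG at 36.9.
Codon 2 (Glu): best is GAA at 34.2.
Codon 3 (Glu): best is GAA at 34.2.
Codon 4 (Tyr): best is TAT at 21.1.
Codon 5 (Lys): best is AAG at 41.8.
Codon 6 (Gln): best is CAG at 21.3.
Codon 7 (Lys): best is AAG at 41.8.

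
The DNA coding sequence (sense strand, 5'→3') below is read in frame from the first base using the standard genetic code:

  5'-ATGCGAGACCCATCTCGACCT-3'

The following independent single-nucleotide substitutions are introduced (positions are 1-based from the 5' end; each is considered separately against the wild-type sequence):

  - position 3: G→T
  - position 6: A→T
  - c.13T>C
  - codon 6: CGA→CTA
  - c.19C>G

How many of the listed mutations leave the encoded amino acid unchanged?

1

Codon 1: ATG (Met) → ATT (Ile) — missense.
Codon 2: CGA (Arg) → CGT (Arg) — synonymous.
Codon 5: TCT (Ser) → CCT (Pro) — missense.
Codon 6: CGA (Arg) → CTA (Leu) — missense.
Codon 7: CCT (Pro) → GCT (Ala) — missense.
Synonymous: 1 of 5.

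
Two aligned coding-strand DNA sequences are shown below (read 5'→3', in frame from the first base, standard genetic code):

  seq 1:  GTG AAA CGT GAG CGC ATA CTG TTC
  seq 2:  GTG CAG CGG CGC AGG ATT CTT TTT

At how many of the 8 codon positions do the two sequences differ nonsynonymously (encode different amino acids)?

Codon 1: GTG Val / GTG Val — identical.
Codon 2: AAA Lys / CAG Gln — nonsynonymous.
Codon 3: CGT Arg / CGG Arg — synonymous.
Codon 4: GAG Glu / CGC Arg — nonsynonymous.
Codon 5: CGC Arg / AGG Arg — synonymous.
Codon 6: ATA Ile / ATT Ile — synonymous.
Codon 7: CTG Leu / CTT Leu — synonymous.
Codon 8: TTC Phe / TTT Phe — synonymous.
Nonsynonymous differences: 2.

2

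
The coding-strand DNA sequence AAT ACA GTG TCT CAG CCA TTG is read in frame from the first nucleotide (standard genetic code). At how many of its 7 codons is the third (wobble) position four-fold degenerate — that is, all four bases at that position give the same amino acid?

4

Codon 1 AAT (Asn): third position 2-fold.
Codon 2 ACA (Thr): third position 4-fold.
Codon 3 GTG (Val): third position 4-fold.
Codon 4 TCT (Ser): third position 4-fold.
Codon 5 CAG (Gln): third position 2-fold.
Codon 6 CCA (Pro): third position 4-fold.
Codon 7 TTG (Leu): third position 2-fold.
Four-fold degenerate third positions: 4.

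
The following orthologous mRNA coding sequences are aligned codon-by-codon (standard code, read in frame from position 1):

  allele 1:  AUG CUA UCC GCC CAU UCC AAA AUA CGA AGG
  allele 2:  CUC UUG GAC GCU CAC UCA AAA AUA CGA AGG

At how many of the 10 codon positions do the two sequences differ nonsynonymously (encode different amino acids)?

2

Codon 1: AUG Met / CUC Leu — nonsynonymous.
Codon 2: CUA Leu / UUG Leu — synonymous.
Codon 3: UCC Ser / GAC Asp — nonsynonymous.
Codon 4: GCC Ala / GCU Ala — synonymous.
Codon 5: CAU His / CAC His — synonymous.
Codon 6: UCC Ser / UCA Ser — synonymous.
Codon 7: AAA Lys / AAA Lys — identical.
Codon 8: AUA Ile / AUA Ile — identical.
Codon 9: CGA Arg / CGA Arg — identical.
Codon 10: AGG Arg / AGG Arg — identical.
Nonsynonymous differences: 2.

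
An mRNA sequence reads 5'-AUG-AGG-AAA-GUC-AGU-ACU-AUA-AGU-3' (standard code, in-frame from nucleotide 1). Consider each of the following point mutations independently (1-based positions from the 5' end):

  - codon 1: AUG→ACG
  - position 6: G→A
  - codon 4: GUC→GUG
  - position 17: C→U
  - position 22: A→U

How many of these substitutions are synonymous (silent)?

Codon 1: AUG (Met) → ACG (Thr) — missense.
Codon 2: AGG (Arg) → AGA (Arg) — synonymous.
Codon 4: GUC (Val) → GUG (Val) — synonymous.
Codon 6: ACU (Thr) → AUU (Ile) — missense.
Codon 8: AGU (Ser) → UGU (Cys) — missense.
Synonymous: 2 of 5.

2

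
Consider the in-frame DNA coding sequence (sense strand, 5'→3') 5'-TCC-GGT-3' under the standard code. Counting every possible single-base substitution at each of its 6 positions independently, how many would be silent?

6

Codon 1 (TCC, Ser): 3 synonymous substitutions.
Codon 2 (GGT, Gly): 3 synonymous substitutions.
Total: 3 + 3 = 6.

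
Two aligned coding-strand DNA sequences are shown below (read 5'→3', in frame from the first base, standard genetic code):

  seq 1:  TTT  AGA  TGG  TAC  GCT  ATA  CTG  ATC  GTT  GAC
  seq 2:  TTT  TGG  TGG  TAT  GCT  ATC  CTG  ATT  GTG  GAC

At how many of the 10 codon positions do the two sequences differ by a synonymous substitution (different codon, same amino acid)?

4

Codon 1: TTT Phe / TTT Phe — identical.
Codon 2: AGA Arg / TGG Trp — nonsynonymous.
Codon 3: TGG Trp / TGG Trp — identical.
Codon 4: TAC Tyr / TAT Tyr — synonymous.
Codon 5: GCT Ala / GCT Ala — identical.
Codon 6: ATA Ile / ATC Ile — synonymous.
Codon 7: CTG Leu / CTG Leu — identical.
Codon 8: ATC Ile / ATT Ile — synonymous.
Codon 9: GTT Val / GTG Val — synonymous.
Codon 10: GAC Asp / GAC Asp — identical.
Synonymous differences: 4.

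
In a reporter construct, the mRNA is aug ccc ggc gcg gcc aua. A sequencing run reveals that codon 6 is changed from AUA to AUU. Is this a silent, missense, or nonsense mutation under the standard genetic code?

silent

Position 18 falls in codon 6: AUA → Ile.
After the substitution the codon is AUU → Ile.
Both encode Ile, so the change is synonymous.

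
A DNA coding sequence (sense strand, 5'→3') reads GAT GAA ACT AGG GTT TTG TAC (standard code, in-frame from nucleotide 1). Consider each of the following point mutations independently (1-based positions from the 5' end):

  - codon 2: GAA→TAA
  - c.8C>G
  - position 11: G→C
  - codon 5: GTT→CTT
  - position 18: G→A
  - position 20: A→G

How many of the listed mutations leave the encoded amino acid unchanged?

Codon 2: GAA (Glu) → TAA (Stop) — nonsense.
Codon 3: ACT (Thr) → AGT (Ser) — missense.
Codon 4: AGG (Arg) → ACG (Thr) — missense.
Codon 5: GTT (Val) → CTT (Leu) — missense.
Codon 6: TTG (Leu) → TTA (Leu) — synonymous.
Codon 7: TAC (Tyr) → TGC (Cys) — missense.
Synonymous: 1 of 6.

1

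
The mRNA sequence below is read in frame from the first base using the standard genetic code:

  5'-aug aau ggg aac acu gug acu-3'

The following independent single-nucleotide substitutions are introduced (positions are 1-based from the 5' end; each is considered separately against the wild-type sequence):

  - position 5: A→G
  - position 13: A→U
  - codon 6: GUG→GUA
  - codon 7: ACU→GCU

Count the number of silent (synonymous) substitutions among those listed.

1

Codon 2: AAU (Asn) → AGU (Ser) — missense.
Codon 5: ACU (Thr) → UCU (Ser) — missense.
Codon 6: GUG (Val) → GUA (Val) — synonymous.
Codon 7: ACU (Thr) → GCU (Ala) — missense.
Synonymous: 1 of 4.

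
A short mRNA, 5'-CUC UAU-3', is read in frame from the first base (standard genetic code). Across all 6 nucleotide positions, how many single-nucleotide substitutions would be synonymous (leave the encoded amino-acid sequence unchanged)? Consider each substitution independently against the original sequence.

4

Codon 1 (CUC, Leu): 3 synonymous substitutions.
Codon 2 (UAU, Tyr): 1 synonymous substitution.
Total: 3 + 1 = 4.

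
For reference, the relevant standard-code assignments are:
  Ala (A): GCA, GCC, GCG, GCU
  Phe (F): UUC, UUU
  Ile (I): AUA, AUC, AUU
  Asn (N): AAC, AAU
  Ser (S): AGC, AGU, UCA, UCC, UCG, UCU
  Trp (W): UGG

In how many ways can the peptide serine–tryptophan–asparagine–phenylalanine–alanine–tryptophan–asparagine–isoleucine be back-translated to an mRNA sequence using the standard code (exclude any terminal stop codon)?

576

Ser: 6 codons.
Trp: 1 codon.
Asn: 2 codons.
Phe: 2 codons.
Ala: 4 codons.
Trp: 1 codon.
Asn: 2 codons.
Ile: 3 codons.
6 × 1 × 2 × 2 × 4 × 1 × 2 × 3 = 576.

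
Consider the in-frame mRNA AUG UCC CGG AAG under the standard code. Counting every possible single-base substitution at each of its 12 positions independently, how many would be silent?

Codon 1 (AUG, Met): 0 synonymous substitutions.
Codon 2 (UCC, Ser): 3 synonymous substitutions.
Codon 3 (CGG, Arg): 4 synonymous substitutions.
Codon 4 (AAG, Lys): 1 synonymous substitution.
Total: 0 + 3 + 4 + 1 = 8.

8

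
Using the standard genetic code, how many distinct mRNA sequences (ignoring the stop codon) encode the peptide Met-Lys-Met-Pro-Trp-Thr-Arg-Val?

768

Met: 1 codon.
Lys: 2 codons.
Met: 1 codon.
Pro: 4 codons.
Trp: 1 codon.
Thr: 4 codons.
Arg: 6 codons.
Val: 4 codons.
1 × 2 × 1 × 4 × 1 × 4 × 6 × 4 = 768.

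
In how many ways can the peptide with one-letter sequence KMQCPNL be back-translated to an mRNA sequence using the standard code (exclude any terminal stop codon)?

384

Lys: 2 codons.
Met: 1 codon.
Gln: 2 codons.
Cys: 2 codons.
Pro: 4 codons.
Asn: 2 codons.
Leu: 6 codons.
2 × 1 × 2 × 2 × 4 × 2 × 6 = 384.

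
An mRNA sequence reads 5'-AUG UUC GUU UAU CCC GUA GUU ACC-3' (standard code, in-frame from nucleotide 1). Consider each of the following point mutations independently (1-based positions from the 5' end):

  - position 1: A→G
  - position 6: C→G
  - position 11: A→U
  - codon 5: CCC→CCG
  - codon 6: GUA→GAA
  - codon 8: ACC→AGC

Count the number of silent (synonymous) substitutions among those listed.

Codon 1: AUG (Met) → GUG (Val) — missense.
Codon 2: UUC (Phe) → UUG (Leu) — missense.
Codon 4: UAU (Tyr) → UUU (Phe) — missense.
Codon 5: CCC (Pro) → CCG (Pro) — synonymous.
Codon 6: GUA (Val) → GAA (Glu) — missense.
Codon 8: ACC (Thr) → AGC (Ser) — missense.
Synonymous: 1 of 6.

1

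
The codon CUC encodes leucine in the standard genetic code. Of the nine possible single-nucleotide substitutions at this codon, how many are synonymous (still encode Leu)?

3

Position 1: none → 0 synonymous.
Position 2: none → 0 synonymous.
Position 3: CUU, CUA, CUG → 3 synonymous.
Total: 0 + 0 + 3 = 3.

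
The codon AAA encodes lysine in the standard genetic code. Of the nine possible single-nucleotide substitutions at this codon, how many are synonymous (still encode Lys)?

Position 1: none → 0 synonymous.
Position 2: none → 0 synonymous.
Position 3: AAG → 1 synonymous.
Total: 0 + 0 + 1 = 1.

1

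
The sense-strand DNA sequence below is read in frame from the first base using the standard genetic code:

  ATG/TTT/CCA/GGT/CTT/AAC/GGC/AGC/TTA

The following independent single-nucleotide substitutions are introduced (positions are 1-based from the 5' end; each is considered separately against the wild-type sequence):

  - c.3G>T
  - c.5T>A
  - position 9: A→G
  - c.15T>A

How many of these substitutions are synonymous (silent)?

2

Codon 1: ATG (Met) → ATT (Ile) — missense.
Codon 2: TTT (Phe) → TAT (Tyr) — missense.
Codon 3: CCA (Pro) → CCG (Pro) — synonymous.
Codon 5: CTT (Leu) → CTA (Leu) — synonymous.
Synonymous: 2 of 4.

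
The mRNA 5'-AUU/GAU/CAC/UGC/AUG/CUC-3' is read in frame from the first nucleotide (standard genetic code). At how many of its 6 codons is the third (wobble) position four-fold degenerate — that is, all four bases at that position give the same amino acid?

Codon 1 AUU (Ile): third position 3-fold.
Codon 2 GAU (Asp): third position 2-fold.
Codon 3 CAC (His): third position 2-fold.
Codon 4 UGC (Cys): third position 2-fold.
Codon 5 AUG (Met): third position 1-fold.
Codon 6 CUC (Leu): third position 4-fold.
Four-fold degenerate third positions: 1.

1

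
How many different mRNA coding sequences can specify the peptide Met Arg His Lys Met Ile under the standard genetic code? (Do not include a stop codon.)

72

Met: 1 codon.
Arg: 6 codons.
His: 2 codons.
Lys: 2 codons.
Met: 1 codon.
Ile: 3 codons.
1 × 6 × 2 × 2 × 1 × 3 = 72.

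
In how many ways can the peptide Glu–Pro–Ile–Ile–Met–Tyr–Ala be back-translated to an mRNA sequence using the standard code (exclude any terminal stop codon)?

Glu: 2 codons.
Pro: 4 codons.
Ile: 3 codons.
Ile: 3 codons.
Met: 1 codon.
Tyr: 2 codons.
Ala: 4 codons.
2 × 4 × 3 × 3 × 1 × 2 × 4 = 576.

576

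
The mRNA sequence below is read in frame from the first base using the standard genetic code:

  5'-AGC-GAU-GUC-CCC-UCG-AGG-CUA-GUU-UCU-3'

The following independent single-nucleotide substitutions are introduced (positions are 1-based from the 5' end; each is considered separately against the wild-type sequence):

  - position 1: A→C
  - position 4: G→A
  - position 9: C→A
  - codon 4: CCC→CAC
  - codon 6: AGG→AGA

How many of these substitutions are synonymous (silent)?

2

Codon 1: AGC (Ser) → CGC (Arg) — missense.
Codon 2: GAU (Asp) → AAU (Asn) — missense.
Codon 3: GUC (Val) → GUA (Val) — synonymous.
Codon 4: CCC (Pro) → CAC (His) — missense.
Codon 6: AGG (Arg) → AGA (Arg) — synonymous.
Synonymous: 2 of 5.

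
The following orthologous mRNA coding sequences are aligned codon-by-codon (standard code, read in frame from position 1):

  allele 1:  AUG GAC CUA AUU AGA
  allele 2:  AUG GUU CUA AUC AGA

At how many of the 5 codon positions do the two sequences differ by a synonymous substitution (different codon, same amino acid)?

Codon 1: AUG Met / AUG Met — identical.
Codon 2: GAC Asp / GUU Val — nonsynonymous.
Codon 3: CUA Leu / CUA Leu — identical.
Codon 4: AUU Ile / AUC Ile — synonymous.
Codon 5: AGA Arg / AGA Arg — identical.
Synonymous differences: 1.

1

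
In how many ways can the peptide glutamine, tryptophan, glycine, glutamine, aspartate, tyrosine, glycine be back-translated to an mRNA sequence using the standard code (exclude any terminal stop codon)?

Gln: 2 codons.
Trp: 1 codon.
Gly: 4 codons.
Gln: 2 codons.
Asp: 2 codons.
Tyr: 2 codons.
Gly: 4 codons.
2 × 1 × 4 × 2 × 2 × 2 × 4 = 256.

256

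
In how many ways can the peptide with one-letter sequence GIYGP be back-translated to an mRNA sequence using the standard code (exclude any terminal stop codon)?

Gly: 4 codons.
Ile: 3 codons.
Tyr: 2 codons.
Gly: 4 codons.
Pro: 4 codons.
4 × 3 × 2 × 4 × 4 = 384.

384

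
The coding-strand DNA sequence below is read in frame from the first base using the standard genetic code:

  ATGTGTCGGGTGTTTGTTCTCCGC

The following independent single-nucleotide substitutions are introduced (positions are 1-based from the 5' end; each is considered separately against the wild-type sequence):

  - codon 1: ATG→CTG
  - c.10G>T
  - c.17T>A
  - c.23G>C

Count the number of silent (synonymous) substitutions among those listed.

0

Codon 1: ATG (Met) → CTG (Leu) — missense.
Codon 4: GTG (Val) → TTG (Leu) — missense.
Codon 6: GTT (Val) → GAT (Asp) — missense.
Codon 8: CGC (Arg) → CCC (Pro) — missense.
Synonymous: 0 of 4.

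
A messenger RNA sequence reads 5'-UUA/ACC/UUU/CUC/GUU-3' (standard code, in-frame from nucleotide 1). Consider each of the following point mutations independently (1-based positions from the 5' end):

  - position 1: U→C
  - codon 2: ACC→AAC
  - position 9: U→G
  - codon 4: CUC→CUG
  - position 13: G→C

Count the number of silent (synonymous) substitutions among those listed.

2

Codon 1: UUA (Leu) → CUA (Leu) — synonymous.
Codon 2: ACC (Thr) → AAC (Asn) — missense.
Codon 3: UUU (Phe) → UUG (Leu) — missense.
Codon 4: CUC (Leu) → CUG (Leu) — synonymous.
Codon 5: GUU (Val) → CUU (Leu) — missense.
Synonymous: 2 of 5.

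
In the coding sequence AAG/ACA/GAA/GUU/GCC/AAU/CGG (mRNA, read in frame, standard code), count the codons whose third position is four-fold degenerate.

4

Codon 1 AAG (Lys): third position 2-fold.
Codon 2 ACA (Thr): third position 4-fold.
Codon 3 GAA (Glu): third position 2-fold.
Codon 4 GUU (Val): third position 4-fold.
Codon 5 GCC (Ala): third position 4-fold.
Codon 6 AAU (Asn): third position 2-fold.
Codon 7 CGG (Arg): third position 4-fold.
Four-fold degenerate third positions: 4.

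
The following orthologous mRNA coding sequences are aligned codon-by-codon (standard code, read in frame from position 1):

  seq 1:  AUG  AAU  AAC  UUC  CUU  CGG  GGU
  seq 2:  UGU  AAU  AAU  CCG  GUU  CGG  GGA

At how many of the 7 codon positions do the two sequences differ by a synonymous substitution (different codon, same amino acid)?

2

Codon 1: AUG Met / UGU Cys — nonsynonymous.
Codon 2: AAU Asn / AAU Asn — identical.
Codon 3: AAC Asn / AAU Asn — synonymous.
Codon 4: UUC Phe / CCG Pro — nonsynonymous.
Codon 5: CUU Leu / GUU Val — nonsynonymous.
Codon 6: CGG Arg / CGG Arg — identical.
Codon 7: GGU Gly / GGA Gly — synonymous.
Synonymous differences: 2.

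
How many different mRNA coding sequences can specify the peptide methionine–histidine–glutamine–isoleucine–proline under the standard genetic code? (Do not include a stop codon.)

48

Met: 1 codon.
His: 2 codons.
Gln: 2 codons.
Ile: 3 codons.
Pro: 4 codons.
1 × 2 × 2 × 3 × 4 = 48.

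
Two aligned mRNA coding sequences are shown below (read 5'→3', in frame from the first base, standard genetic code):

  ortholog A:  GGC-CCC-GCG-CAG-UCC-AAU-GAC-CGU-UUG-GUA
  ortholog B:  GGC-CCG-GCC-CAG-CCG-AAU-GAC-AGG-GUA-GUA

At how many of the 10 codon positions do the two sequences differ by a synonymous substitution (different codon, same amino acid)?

Codon 1: GGC Gly / GGC Gly — identical.
Codon 2: CCC Pro / CCG Pro — synonymous.
Codon 3: GCG Ala / GCC Ala — synonymous.
Codon 4: CAG Gln / CAG Gln — identical.
Codon 5: UCC Ser / CCG Pro — nonsynonymous.
Codon 6: AAU Asn / AAU Asn — identical.
Codon 7: GAC Asp / GAC Asp — identical.
Codon 8: CGU Arg / AGG Arg — synonymous.
Codon 9: UUG Leu / GUA Val — nonsynonymous.
Codon 10: GUA Val / GUA Val — identical.
Synonymous differences: 3.

3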